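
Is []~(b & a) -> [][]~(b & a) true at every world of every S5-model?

Yes, valid

Tableau for the negation ~([]~(b & a) -> [][]~(b & a)):
1. ~([]~(b & a) -> [][]~(b & a)), 0
2. []~(b & a), 0   [~->-rule on 1]
3. ~[][]~(b & a), 0   [~->-rule on 1]
4. ~(b & a), 0   [[]-rule on 2 via 0R0]
5. ~a, 0   [~&-rule on 4 (branches; this branch)]
6. ~[]~(b & a), 1   [~[]-rule on 3: fresh world 1, 0R1]
7. ~(b & a), 1   [[]-rule on 2 via 0R1]
8. ~a, 1   [~&-rule on 7 (branches; this branch)]
9. b & a, 2   [~[]-rule on 6: fresh world 2, 1R2]
10. b, 2   [&-rule on 9]
11. a, 2   [&-rule on 9]
12. ~(b & a), 2   [[]-rule on 2 via 0R2]
13. ~a, 2   [~&-rule on 12 (branches; this branch)]
Accessibility: 0R0, 0R1, 0R2, 1R0, 1R1, 1R2, 2R0, 2R1, 2R2
Branch closes: a and ~a both at 2.
All branches of the negation close; one closing branch shown above.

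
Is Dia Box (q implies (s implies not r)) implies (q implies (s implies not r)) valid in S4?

Invalid (countermodel exists)

Tableau for the negation not (Dia Box (q implies (s implies not r)) implies (q implies (s implies not r))):
1. not (Dia Box (q implies (s implies not r)) implies (q implies (s implies not r))), w0
2. Dia Box (q implies (s implies not r)), w0   [neg-implies-rule on 1]
3. not (q implies (s implies not r)), w0   [neg-implies-rule on 1]
4. q, w0   [neg-implies-rule on 3]
5. not (s implies not r), w0   [neg-implies-rule on 3]
6. s, w0   [neg-implies-rule on 5]
7. r, w0   [neg-implies-rule on 5]
8. Box (q implies (s implies not r)), w1   [Dia-rule on 2: fresh world w1, w0Rw1]
9. q implies (s implies not r), w1   [Box-rule on 8 via w1Rw1]
10. s implies not r, w1   [implies-rule on 9 (branches; this branch)]
11. not r, w1   [implies-rule on 10 (branches; this branch)]
Accessibility: w0Rw0, w0Rw1, w1Rw1
The negation has an open branch (countermodel exists).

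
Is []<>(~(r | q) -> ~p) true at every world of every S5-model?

Tableau for the negation ~[]<>(~(r | q) -> ~p):
1. ~[]<>(~(r | q) -> ~p), 0
2. ~<>(~(r | q) -> ~p), 1   [~[]-rule on 1: fresh world 1, 0R1]
3. ~(~(r | q) -> ~p), 0   [~<>-rule on 2 via 1R0]
4. ~(r | q), 0   [~->-rule on 3]
5. p, 0   [~->-rule on 3]
6. ~r, 0   [~|-rule on 4]
7. ~q, 0   [~|-rule on 4]
8. ~(~(r | q) -> ~p), 1   [~<>-rule on 2 via 1R1]
9. ~(r | q), 1   [~->-rule on 8]
10. p, 1   [~->-rule on 8]
11. ~r, 1   [~|-rule on 9]
12. ~q, 1   [~|-rule on 9]
Accessibility: 0R0, 0R1, 1R0, 1R1
The negation has an open branch (countermodel exists).

Not valid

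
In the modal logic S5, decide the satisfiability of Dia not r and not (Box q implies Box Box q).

No, unsatisfiable

1. Dia not r and not (Box q implies Box Box q), w0
2. Dia not r, w0   [and-rule on 1]
3. not (Box q implies Box Box q), w0   [and-rule on 1]
4. Box q, w0   [neg-implies-rule on 3]
5. not Box Box q, w0   [neg-implies-rule on 3]
6. q, w0   [Box-rule on 4 via w0Rw0]
7. not r, w1   [Dia-rule on 2: fresh world w1, w0Rw1]
8. q, w1   [Box-rule on 4 via w0Rw1]
9. not Box q, w2   [neg-Box-rule on 5: fresh world w2, w0Rw2]
10. q, w2   [Box-rule on 4 via w0Rw2]
11. not q, w3   [neg-Box-rule on 9: fresh world w3, w2Rw3]
12. q, w3   [Box-rule on 4 via w0Rw3]
Accessibility: w0Rw0, w0Rw1, w0Rw2, w0Rw3, w1Rw0, w1Rw1, w1Rw2, w1Rw3, w2Rw0, w2Rw1, w2Rw2, w2Rw3, w3Rw0, w3Rw1, w3Rw2, w3Rw3
Branch closes: q and not q both at w3.
(One branch shown.) All branches close.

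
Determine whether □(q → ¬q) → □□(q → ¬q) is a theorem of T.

No, not valid

Tableau for the negation ¬(□(q → ¬q) → □□(q → ¬q)):
1. ¬(□(q → ¬q) → □□(q → ¬q)), w0
2. □(q → ¬q), w0
3. ¬□□(q → ¬q), w0
4. q → ¬q, w0
5. ¬q, w0
6. ¬□(q → ¬q), w1
7. q → ¬q, w1
8. ¬q, w1
9. ¬(q → ¬q), w2
10. q, w2
Accessibility: w0Rw0, w0Rw1, w1Rw1, w1Rw2, w2Rw2
The negation has an open branch (countermodel exists).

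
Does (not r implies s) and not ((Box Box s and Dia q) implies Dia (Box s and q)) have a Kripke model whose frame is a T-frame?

Unsatisfiable (every branch closes)

1. (not r implies s) and not ((Box Box s and Dia q) implies Dia (Box s and q)), u
2. not r implies s, u   [and-rule on 1]
3. not ((Box Box s and Dia q) implies Dia (Box s and q)), u   [and-rule on 1]
4. Box Box s and Dia q, u   [neg-implies-rule on 3]
5. not Dia (Box s and q), u   [neg-implies-rule on 3]
6. Box Box s, u   [and-rule on 4]
7. Dia q, u   [and-rule on 4]
8. not (Box s and q), u   [neg-Dia-rule on 5 via uRu]
9. Box s, u   [Box-rule on 6 via uRu]
10. s, u   [Box-rule on 9 via uRu]
11. not Box s, u   [neg-and-rule on 8 (branches; this branch)]
12. q, v   [Dia-rule on 7: fresh world v, uRv]
13. not (Box s and q), v   [neg-Dia-rule on 5 via uRv]
14. Box s, v   [Box-rule on 6 via uRv]
15. s, v   [Box-rule on 9 via uRv]
16. not Box s, v   [neg-and-rule on 13 (branches; this branch)]
17. not s, w   [neg-Box-rule on 11: fresh world w, uRw]
18. not (Box s and q), w   [neg-Dia-rule on 5 via uRw]
19. Box s, w   [Box-rule on 6 via uRw]
20. s, w   [Box-rule on 9 via uRw]
Accessibility: uRu, uRv, uRw, vRv, wRw
Branch closes: s and not s both at w.
(One branch shown.) All branches close.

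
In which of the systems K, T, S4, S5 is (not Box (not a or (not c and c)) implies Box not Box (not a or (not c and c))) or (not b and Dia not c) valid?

S5

S4-tableau for the negation not ((not Box (not a or (not c and c)) implies Box not Box (not a or (not c and c))) or (not b and Dia not c)):
1. not ((not Box (not a or (not c and c)) implies Box not Box (not a or (not c and c))) or (not b and Dia not c)), w0
2. not (not Box (not a or (not c and c)) implies Box not Box (not a or (not c and c))), w0
3. not (not b and Dia not c), w0
4. not Box (not a or (not c and c)), w0
5. not Box not Box (not a or (not c and c)), w0
6. not Dia not c, w0
7. c, w0
8. not (not a or (not c and c)), w1
9. a, w1
10. not (not c and c), w1
11. c, w1
12. Box (not a or (not c and c)), w2
13. c, w2
14. not a or (not c and c), w2
15. not a, w2
Accessibility: w0Rw0, w0Rw1, w0Rw2, w1Rw1, w2Rw2
Complete open branch: countermodel on an S4-frame, so not valid in S4, nor in K, T (the same frame is also a K-frame and a T-frame).
S5-tableau for the negation not ((not Box (not a or (not c and c)) implies Box not Box (not a or (not c and c))) or (not b and Dia not c)):
1. not ((not Box (not a or (not c and c)) implies Box not Box (not a or (not c and c))) or (not b and Dia not c)), w0
2. not (not Box (not a or (not c and c)) implies Box not Box (not a or (not c and c))), w0
3. not (not b and Dia not c), w0
4. not Box (not a or (not c and c)), w0
5. not Box not Box (not a or (not c and c)), w0
6. not Dia not c, w0
7. c, w0
8. not (not a or (not c and c)), w1
9. a, w1
10. not (not c and c), w1
11. c, w1
12. Box (not a or (not c and c)), w2
13. c, w2
14. not a or (not c and c), w0
15. not a or (not c and c), w1
16. not a or (not c and c), w2
17. not a, w0
18. not c and c, w1
19. not c, w1
Accessibility: w0Rw0, w0Rw1, w0Rw2, w1Rw0, w1Rw1, w1Rw2, w2Rw0, w2Rw1, w2Rw2
Branch closes: c and not c both at w1.
Every branch closes (one shown): valid in S5.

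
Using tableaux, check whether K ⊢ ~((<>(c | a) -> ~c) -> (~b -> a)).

Not valid

Tableau for the negation (<>(c | a) -> ~c) -> (~b -> a):
1. (<>(c | a) -> ~c) -> (~b -> a), 0
2. ~b -> a, 0   [->-rule on 1 (branches; this branch)]
3. a, 0   [->-rule on 2 (branches; this branch)]
The negation has an open branch (countermodel exists).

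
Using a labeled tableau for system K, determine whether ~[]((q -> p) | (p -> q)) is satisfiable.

No, unsatisfiable

1. ~[]((q -> p) | (p -> q)), w0
2. ~((q -> p) | (p -> q)), w1
3. ~(q -> p), w1
4. ~(p -> q), w1
5. q, w1
6. ~p, w1
7. p, w1
8. ~q, w1
Accessibility: w0Rw1
Branch closes: p and ~p both at w1.
All branches of the tableau close; one closing branch shown above.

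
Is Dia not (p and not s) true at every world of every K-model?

Tableau for the negation not Dia not (p and not s):
1. not Dia not (p and not s), u
The negation has an open branch (countermodel exists).

No, not valid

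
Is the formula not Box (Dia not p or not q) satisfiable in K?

Satisfiable

1. not Box (Dia not p or not q), w0
2. not (Dia not p or not q), w1
3. not Dia not p, w1
4. q, w1
Accessibility: w0Rw1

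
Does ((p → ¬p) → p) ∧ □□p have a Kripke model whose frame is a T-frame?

1. ((p → ¬p) → p) ∧ □□p, 0
2. (p → ¬p) → p, 0
3. □□p, 0
4. □p, 0
5. p, 0
Accessibility: 0R0

Satisfiable (open branch found)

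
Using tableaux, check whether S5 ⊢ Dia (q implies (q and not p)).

Not valid

Tableau for the negation not Dia (q implies (q and not p)):
1. not Dia (q implies (q and not p)), u
2. not (q implies (q and not p)), u
3. q, u
4. not (q and not p), u
5. p, u
Accessibility: uRu
The negation has an open branch (countermodel exists).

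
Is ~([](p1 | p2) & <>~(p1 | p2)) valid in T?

Tableau for the negation [](p1 | p2) & <>~(p1 | p2):
1. [](p1 | p2) & <>~(p1 | p2), 0
2. [](p1 | p2), 0   [&-rule on 1]
3. <>~(p1 | p2), 0   [&-rule on 1]
4. p1 | p2, 0   [[]-rule on 2 via 0R0]
5. p2, 0   [|-rule on 4 (branches; this branch)]
6. ~(p1 | p2), 1   [<>-rule on 3: fresh world 1, 0R1]
7. ~p1, 1   [~|-rule on 6]
8. ~p2, 1   [~|-rule on 6]
9. p1 | p2, 1   [[]-rule on 2 via 0R1]
10. p2, 1   [|-rule on 9 (branches; this branch)]
Accessibility: 0R0, 0R1, 1R1
Branch closes: p2 and ~p2 both at 1.
All branches of the negation close; one closing branch shown above.

Valid in T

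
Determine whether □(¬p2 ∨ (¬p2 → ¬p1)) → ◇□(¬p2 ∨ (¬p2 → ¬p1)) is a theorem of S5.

Valid in S5

Tableau for the negation ¬(□(¬p2 ∨ (¬p2 → ¬p1)) → ◇□(¬p2 ∨ (¬p2 → ¬p1))):
1. ¬(□(¬p2 ∨ (¬p2 → ¬p1)) → ◇□(¬p2 ∨ (¬p2 → ¬p1))), w0
2. □(¬p2 ∨ (¬p2 → ¬p1)), w0   [¬→-rule on 1]
3. ¬◇□(¬p2 ∨ (¬p2 → ¬p1)), w0   [¬→-rule on 1]
4. ¬p2 ∨ (¬p2 → ¬p1), w0   [□-rule on 2 via w0Rw0]
5. ¬□(¬p2 ∨ (¬p2 → ¬p1)), w0   [¬◇-rule on 3 via w0Rw0]
6. ¬p2 → ¬p1, w0   [∨-rule on 4 (branches; this branch)]
7. ¬p1, w0   [→-rule on 6 (branches; this branch)]
8. ¬(¬p2 ∨ (¬p2 → ¬p1)), w1   [¬□-rule on 5: fresh world w1, w0Rw1]
9. p2, w1   [¬∨-rule on 8]
10. ¬(¬p2 → ¬p1), w1   [¬∨-rule on 8]
11. ¬p2, w1   [¬→-rule on 10]
12. p1, w1   [¬→-rule on 10]
Accessibility: w0Rw0, w0Rw1, w1Rw0, w1Rw1
Branch closes: p2 and ¬p2 both at w1.
Every branch of the negation's tableau closes; the branch above is one of them.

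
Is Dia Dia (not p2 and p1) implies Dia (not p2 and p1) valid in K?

Invalid (countermodel exists)

Tableau for the negation not (Dia Dia (not p2 and p1) implies Dia (not p2 and p1)):
1. not (Dia Dia (not p2 and p1) implies Dia (not p2 and p1)), 0
2. Dia Dia (not p2 and p1), 0
3. not Dia (not p2 and p1), 0
4. Dia (not p2 and p1), 1
5. not (not p2 and p1), 1
6. not p1, 1
7. not p2 and p1, 2
8. not p2, 2
9. p1, 2
Accessibility: 0R1, 1R2
The negation has an open branch (countermodel exists).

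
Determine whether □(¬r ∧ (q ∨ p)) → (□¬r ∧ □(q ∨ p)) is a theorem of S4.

Tableau for the negation ¬(□(¬r ∧ (q ∨ p)) → (□¬r ∧ □(q ∨ p))):
1. ¬(□(¬r ∧ (q ∨ p)) → (□¬r ∧ □(q ∨ p))), u
2. □(¬r ∧ (q ∨ p)), u   [¬→-rule on 1]
3. ¬(□¬r ∧ □(q ∨ p)), u   [¬→-rule on 1]
4. ¬r ∧ (q ∨ p), u   [□-rule on 2 via uRu]
5. ¬r, u   [∧-rule on 4]
6. q ∨ p, u   [∧-rule on 4]
7. ¬□(q ∨ p), u   [¬∧-rule on 3 (branches; this branch)]
8. p, u   [∨-rule on 6 (branches; this branch)]
9. ¬(q ∨ p), v   [¬□-rule on 7: fresh world v, uRv]
10. ¬q, v   [¬∨-rule on 9]
11. ¬p, v   [¬∨-rule on 9]
12. ¬r ∧ (q ∨ p), v   [□-rule on 2 via uRv]
13. ¬r, v   [∧-rule on 12]
14. q ∨ p, v   [∧-rule on 12]
15. p, v   [∨-rule on 14 (branches; this branch)]
Accessibility: uRu, uRv, vRv
Branch closes: p and ¬p both at v.
Every branch of the negation's tableau closes; the branch above is one of them.

Valid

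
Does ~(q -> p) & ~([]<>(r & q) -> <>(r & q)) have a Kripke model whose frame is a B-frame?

No, unsatisfiable

1. ~(q -> p) & ~([]<>(r & q) -> <>(r & q)), u
2. ~(q -> p), u
3. ~([]<>(r & q) -> <>(r & q)), u
4. q, u
5. ~p, u
6. []<>(r & q), u
7. ~<>(r & q), u
8. <>(r & q), u
9. ~(r & q), u
10. ~r, u
11. r & q, v
12. r, v
13. q, v
14. <>(r & q), v
15. ~(r & q), v
16. ~q, v
Accessibility: uRu, uRv, vRu, vRv
Branch closes: q and ~q both at v.
(One branch shown.) All branches close.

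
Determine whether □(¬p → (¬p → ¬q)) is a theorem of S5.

Tableau for the negation ¬□(¬p → (¬p → ¬q)):
1. ¬□(¬p → (¬p → ¬q)), 0
2. ¬(¬p → (¬p → ¬q)), 1
3. ¬p, 1
4. ¬(¬p → ¬q), 1
5. q, 1
Accessibility: 0R0, 0R1, 1R0, 1R1
The negation has an open branch (countermodel exists).

Not valid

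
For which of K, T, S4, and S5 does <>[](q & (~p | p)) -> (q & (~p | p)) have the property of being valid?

S5-tableau for the negation ~(<>[](q & (~p | p)) -> (q & (~p | p))):
1. ~(<>[](q & (~p | p)) -> (q & (~p | p))), w0
2. <>[](q & (~p | p)), w0
3. ~(q & (~p | p)), w0
4. ~q, w0
5. [](q & (~p | p)), w1
6. q & (~p | p), w0
7. q, w0
8. ~p | p, w0
Accessibility: w0Rw0, w0Rw1, w1Rw0, w1Rw1
Branch closes: q and ~q both at w0.
Every branch closes (one shown): valid in S5.
S4-tableau for the negation ~(<>[](q & (~p | p)) -> (q & (~p | p))):
1. ~(<>[](q & (~p | p)) -> (q & (~p | p))), w0
2. <>[](q & (~p | p)), w0
3. ~(q & (~p | p)), w0
4. ~q, w0
5. [](q & (~p | p)), w1
6. q & (~p | p), w1
7. q, w1
8. ~p | p, w1
9. p, w1
Accessibility: w0Rw0, w0Rw1, w1Rw1
Complete open branch: countermodel on an S4-frame, so not valid in S4, nor in K, T (the same frame is also a K-frame and a T-frame).

S5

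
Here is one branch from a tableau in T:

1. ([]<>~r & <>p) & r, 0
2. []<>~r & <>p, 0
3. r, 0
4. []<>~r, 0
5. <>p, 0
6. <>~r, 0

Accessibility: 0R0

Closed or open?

There is no literal clash: for every atom and world, at most one sign appears.

Open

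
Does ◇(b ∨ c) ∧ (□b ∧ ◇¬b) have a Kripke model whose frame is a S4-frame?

1. ◇(b ∨ c) ∧ (□b ∧ ◇¬b), u
2. ◇(b ∨ c), u
3. □b ∧ ◇¬b, u
4. □b, u
5. ◇¬b, u
6. b, u
7. b ∨ c, v
8. b, v
9. c, v
10. ¬b, w
11. b, w
Accessibility: uRu, uRv, uRw, vRv, wRw
Branch closes: b and ¬b both at w.
Every branch closes; the branch above is one of them.

Unsatisfiable (every branch closes)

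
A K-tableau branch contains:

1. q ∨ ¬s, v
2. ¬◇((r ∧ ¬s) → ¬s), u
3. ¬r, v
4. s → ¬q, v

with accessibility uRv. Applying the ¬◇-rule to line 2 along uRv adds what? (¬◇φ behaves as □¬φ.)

¬◇φ behaves as □¬φ: propagate the negated body to each accessible world.

¬((r ∧ ¬s) → ¬s), v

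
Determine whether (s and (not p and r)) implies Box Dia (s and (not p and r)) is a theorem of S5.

Yes, valid

Tableau for the negation not ((s and (not p and r)) implies Box Dia (s and (not p and r))):
1. not ((s and (not p and r)) implies Box Dia (s and (not p and r))), 0
2. s and (not p and r), 0   [neg-implies-rule on 1]
3. not Box Dia (s and (not p and r)), 0   [neg-implies-rule on 1]
4. s, 0   [and-rule on 2]
5. not p and r, 0   [and-rule on 2]
6. not p, 0   [and-rule on 5]
7. r, 0   [and-rule on 5]
8. not Dia (s and (not p and r)), 1   [neg-Box-rule on 3: fresh world 1, 0R1]
9. not (s and (not p and r)), 0   [neg-Dia-rule on 8 via 1R0]
10. not (s and (not p and r)), 1   [neg-Dia-rule on 8 via 1R1]
11. not (not p and r), 0   [neg-and-rule on 9 (branches; this branch)]
12. not (not p and r), 1   [neg-and-rule on 10 (branches; this branch)]
13. not r, 0   [neg-and-rule on 11 (branches; this branch)]
Accessibility: 0R0, 0R1, 1R0, 1R1
Branch closes: r and not r both at 0.
All branches of the negation close; one closing branch shown above.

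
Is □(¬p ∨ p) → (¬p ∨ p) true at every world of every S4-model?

Valid in S4

Tableau for the negation ¬(□(¬p ∨ p) → (¬p ∨ p)):
1. ¬(□(¬p ∨ p) → (¬p ∨ p)), w0
2. □(¬p ∨ p), w0
3. ¬(¬p ∨ p), w0
4. p, w0
5. ¬p, w0
Accessibility: w0Rw0
Branch closes: p and ¬p both at w0.
All branches of the negation close; one closing branch shown above.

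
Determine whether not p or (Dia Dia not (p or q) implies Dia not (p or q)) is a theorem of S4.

Tableau for the negation not (not p or (Dia Dia not (p or q) implies Dia not (p or q))):
1. not (not p or (Dia Dia not (p or q) implies Dia not (p or q))), 0
2. p, 0
3. not (Dia Dia not (p or q) implies Dia not (p or q)), 0
4. Dia Dia not (p or q), 0
5. not Dia not (p or q), 0
6. p or q, 0
7. q, 0
8. Dia not (p or q), 1
9. p or q, 1
10. q, 1
11. not (p or q), 2
12. not p, 2
13. not q, 2
14. p or q, 2
15. q, 2
Accessibility: 0R0, 0R1, 0R2, 1R1, 1R2, 2R2
Branch closes: q and not q both at 2.
Every branch of the negation's tableau closes; the branch above is one of them.

Valid in S4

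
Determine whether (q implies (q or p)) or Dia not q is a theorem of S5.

Valid

Tableau for the negation not ((q implies (q or p)) or Dia not q):
1. not ((q implies (q or p)) or Dia not q), w0
2. not (q implies (q or p)), w0
3. not Dia not q, w0
4. q, w0
5. not (q or p), w0
6. not q, w0
7. not p, w0
Accessibility: w0Rw0
Branch closes: q and not q both at w0.
All branches of the negation close; one closing branch shown above.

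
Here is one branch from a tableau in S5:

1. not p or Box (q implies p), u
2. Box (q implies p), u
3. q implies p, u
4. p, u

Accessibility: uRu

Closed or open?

No atom appears with both signs at the same world.

No, open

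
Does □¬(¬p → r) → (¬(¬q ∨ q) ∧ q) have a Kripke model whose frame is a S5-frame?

Satisfiable

1. □¬(¬p → r) → (¬(¬q ∨ q) ∧ q), 0
2. ¬□¬(¬p → r), 0
3. ¬p → r, 1
4. r, 1
Accessibility: 0R0, 0R1, 1R0, 1R1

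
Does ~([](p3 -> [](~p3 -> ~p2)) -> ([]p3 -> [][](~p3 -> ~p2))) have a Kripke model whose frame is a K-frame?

Unsatisfiable (every branch closes)

1. ~([](p3 -> [](~p3 -> ~p2)) -> ([]p3 -> [][](~p3 -> ~p2))), 0
2. [](p3 -> [](~p3 -> ~p2)), 0
3. ~([]p3 -> [][](~p3 -> ~p2)), 0
4. []p3, 0
5. ~[][](~p3 -> ~p2), 0
6. ~[](~p3 -> ~p2), 1
7. p3 -> [](~p3 -> ~p2), 1
8. p3, 1
9. [](~p3 -> ~p2), 1
10. ~(~p3 -> ~p2), 2
11. ~p3, 2
12. p2, 2
13. ~p3 -> ~p2, 2
14. ~p2, 2
Accessibility: 0R1, 1R2
Branch closes: p2 and ~p2 both at 2.
(One branch shown.) All branches close.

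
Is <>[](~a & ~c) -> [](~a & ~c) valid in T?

Tableau for the negation ~(<>[](~a & ~c) -> [](~a & ~c)):
1. ~(<>[](~a & ~c) -> [](~a & ~c)), u
2. <>[](~a & ~c), u   [~->-rule on 1]
3. ~[](~a & ~c), u   [~->-rule on 1]
4. [](~a & ~c), v   [<>-rule on 2: fresh world v, uRv]
5. ~a & ~c, v   [[]-rule on 4 via vRv]
6. ~a, v   [&-rule on 5]
7. ~c, v   [&-rule on 5]
8. ~(~a & ~c), w   [~[]-rule on 3: fresh world w, uRw]
9. c, w   [~&-rule on 8 (branches; this branch)]
Accessibility: uRu, uRv, uRw, vRv, wRw
The negation has an open branch (countermodel exists).

Invalid (countermodel exists)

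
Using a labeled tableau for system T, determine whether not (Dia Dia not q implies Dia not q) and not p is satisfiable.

Yes, satisfiable

1. not (Dia Dia not q implies Dia not q) and not p, w0
2. not (Dia Dia not q implies Dia not q), w0   [and-rule on 1]
3. not p, w0   [and-rule on 1]
4. Dia Dia not q, w0   [neg-implies-rule on 2]
5. not Dia not q, w0   [neg-implies-rule on 2]
6. q, w0   [neg-Dia-rule on 5 via w0Rw0]
7. Dia not q, w1   [Dia-rule on 4: fresh world w1, w0Rw1]
8. q, w1   [neg-Dia-rule on 5 via w0Rw1]
9. not q, w2   [Dia-rule on 7: fresh world w2, w1Rw2]
Accessibility: w0Rw0, w0Rw1, w1Rw1, w1Rw2, w2Rw2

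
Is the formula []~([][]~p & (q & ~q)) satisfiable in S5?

Satisfiable

1. []~([][]~p & (q & ~q)), 0
2. ~([][]~p & (q & ~q)), 0   [[]-rule on 1 via 0R0]
3. ~(q & ~q), 0   [~&-rule on 2 (branches; this branch)]
4. q, 0   [~&-rule on 3 (branches; this branch)]
Accessibility: 0R0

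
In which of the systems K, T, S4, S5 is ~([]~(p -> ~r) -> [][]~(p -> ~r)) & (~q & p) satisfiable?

S4-tableau for the formula:
1. ~([]~(p -> ~r) -> [][]~(p -> ~r)) & (~q & p), u
2. ~([]~(p -> ~r) -> [][]~(p -> ~r)), u
3. ~q & p, u
4. []~(p -> ~r), u
5. ~[][]~(p -> ~r), u
6. ~q, u
7. p, u
8. ~(p -> ~r), u
9. r, u
10. ~[]~(p -> ~r), v
11. ~(p -> ~r), v
12. p, v
13. r, v
14. p -> ~r, w
15. ~(p -> ~r), w
16. p, w
17. r, w
18. ~r, w
Accessibility: uRu, uRv, uRw, vRv, vRw, wRw
Branch closes: r and ~r both at w.
Every branch closes (one shown): unsatisfiable in S4, hence also in S5 (every S5-frame is an S4-frame).
T-tableau for the formula:
1. ~([]~(p -> ~r) -> [][]~(p -> ~r)) & (~q & p), u
2. ~([]~(p -> ~r) -> [][]~(p -> ~r)), u
3. ~q & p, u
4. []~(p -> ~r), u
5. ~[][]~(p -> ~r), u
6. ~q, u
7. p, u
8. ~(p -> ~r), u
9. r, u
10. ~[]~(p -> ~r), v
11. ~(p -> ~r), v
12. p, v
13. r, v
14. p -> ~r, w
15. ~r, w
Accessibility: uRu, uRv, vRv, vRw, wRw
Complete open branch: satisfiable in T, hence also in K (this T-model is also a K-model).

K, T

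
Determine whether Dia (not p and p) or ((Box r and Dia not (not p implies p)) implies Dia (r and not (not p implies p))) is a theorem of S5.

Tableau for the negation not (Dia (not p and p) or ((Box r and Dia not (not p implies p)) implies Dia (r and not (not p implies p)))):
1. not (Dia (not p and p) or ((Box r and Dia not (not p implies p)) implies Dia (r and not (not p implies p)))), u
2. not Dia (not p and p), u
3. not ((Box r and Dia not (not p implies p)) implies Dia (r and not (not p implies p))), u
4. Box r and Dia not (not p implies p), u
5. not Dia (r and not (not p implies p)), u
6. Box r, u
7. Dia not (not p implies p), u
8. not (not p and p), u
9. not (r and not (not p implies p)), u
10. r, u
11. p, u
12. not p implies p, u
13. not (not p implies p), v
14. not p, v
15. not (not p and p), v
16. not (r and not (not p implies p)), v
17. r, v
18. not p implies p, v
19. p, v
Accessibility: uRu, uRv, vRu, vRv
Branch closes: p and not p both at v.
Every branch of the negation's tableau closes; the branch above is one of them.

Yes, valid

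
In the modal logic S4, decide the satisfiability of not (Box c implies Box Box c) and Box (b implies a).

1. not (Box c implies Box Box c) and Box (b implies a), u
2. not (Box c implies Box Box c), u
3. Box (b implies a), u
4. Box c, u
5. not Box Box c, u
6. b implies a, u
7. c, u
8. a, u
9. not Box c, v
10. b implies a, v
11. c, v
12. a, v
13. not c, w
14. b implies a, w
15. c, w
Accessibility: uRu, uRv, uRw, vRv, vRw, wRw
Branch closes: c and not c both at w.
(One branch shown.) All branches close.

Unsatisfiable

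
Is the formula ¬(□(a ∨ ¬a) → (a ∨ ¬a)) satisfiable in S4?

1. ¬(□(a ∨ ¬a) → (a ∨ ¬a)), 0
2. □(a ∨ ¬a), 0
3. ¬(a ∨ ¬a), 0
4. ¬a, 0
5. a, 0
Accessibility: 0R0
Branch closes: a and ¬a both at 0.
Every branch closes; the branch above is one of them.

Unsatisfiable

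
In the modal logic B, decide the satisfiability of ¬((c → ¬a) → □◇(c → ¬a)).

No, unsatisfiable

1. ¬((c → ¬a) → □◇(c → ¬a)), w0
2. c → ¬a, w0
3. ¬□◇(c → ¬a), w0
4. ¬a, w0
5. ¬◇(c → ¬a), w1
6. ¬(c → ¬a), w0
7. c, w0
8. a, w0
Accessibility: w0Rw0, w0Rw1, w1Rw0, w1Rw1
Branch closes: a and ¬a both at w0.
Every branch closes; the branch above is one of them.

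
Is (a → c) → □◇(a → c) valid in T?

Invalid (countermodel exists)

Tableau for the negation ¬((a → c) → □◇(a → c)):
1. ¬((a → c) → □◇(a → c)), u
2. a → c, u   [¬→-rule on 1]
3. ¬□◇(a → c), u   [¬→-rule on 1]
4. c, u   [→-rule on 2 (branches; this branch)]
5. ¬◇(a → c), v   [¬□-rule on 3: fresh world v, uRv]
6. ¬(a → c), v   [¬◇-rule on 5 via vRv]
7. a, v   [¬→-rule on 6]
8. ¬c, v   [¬→-rule on 6]
Accessibility: uRu, uRv, vRv
The negation has an open branch (countermodel exists).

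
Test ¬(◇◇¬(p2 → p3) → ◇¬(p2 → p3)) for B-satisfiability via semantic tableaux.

Yes, satisfiable

1. ¬(◇◇¬(p2 → p3) → ◇¬(p2 → p3)), 0
2. ◇◇¬(p2 → p3), 0
3. ¬◇¬(p2 → p3), 0
4. p2 → p3, 0
5. p3, 0
6. ◇¬(p2 → p3), 1
7. p2 → p3, 1
8. p3, 1
9. ¬(p2 → p3), 2
10. p2, 2
11. ¬p3, 2
Accessibility: 0R0, 0R1, 1R0, 1R1, 1R2, 2R1, 2R2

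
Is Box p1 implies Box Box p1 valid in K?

Tableau for the negation not (Box p1 implies Box Box p1):
1. not (Box p1 implies Box Box p1), w0
2. Box p1, w0
3. not Box Box p1, w0
4. not Box p1, w1
5. p1, w1
6. not p1, w2
Accessibility: w0Rw1, w1Rw2
The negation has an open branch (countermodel exists).

Invalid (countermodel exists)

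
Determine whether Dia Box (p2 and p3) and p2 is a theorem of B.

Not valid

Tableau for the negation not (Dia Box (p2 and p3) and p2):
1. not (Dia Box (p2 and p3) and p2), u
2. not p2, u
Accessibility: uRu
The negation has an open branch (countermodel exists).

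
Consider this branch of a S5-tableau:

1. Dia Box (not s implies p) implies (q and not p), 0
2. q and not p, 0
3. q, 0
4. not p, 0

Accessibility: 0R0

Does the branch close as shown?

No, open

No world carries both an atom and its negation.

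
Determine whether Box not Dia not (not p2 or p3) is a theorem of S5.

No, not valid

Tableau for the negation not Box not Dia not (not p2 or p3):
1. not Box not Dia not (not p2 or p3), w0
2. Dia not (not p2 or p3), w1
3. not (not p2 or p3), w2
4. p2, w2
5. not p3, w2
Accessibility: w0Rw0, w0Rw1, w0Rw2, w1Rw0, w1Rw1, w1Rw2, w2Rw0, w2Rw1, w2Rw2
The negation has an open branch (countermodel exists).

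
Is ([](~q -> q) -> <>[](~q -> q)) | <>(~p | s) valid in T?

Tableau for the negation ~(([](~q -> q) -> <>[](~q -> q)) | <>(~p | s)):
1. ~(([](~q -> q) -> <>[](~q -> q)) | <>(~p | s)), w0
2. ~([](~q -> q) -> <>[](~q -> q)), w0   [~|-rule on 1]
3. ~<>(~p | s), w0   [~|-rule on 1]
4. [](~q -> q), w0   [~->-rule on 2]
5. ~<>[](~q -> q), w0   [~->-rule on 2]
6. ~(~p | s), w0   [~<>-rule on 3 via w0Rw0]
7. p, w0   [~|-rule on 6]
8. ~s, w0   [~|-rule on 6]
9. ~q -> q, w0   [[]-rule on 4 via w0Rw0]
10. ~[](~q -> q), w0   [~<>-rule on 5 via w0Rw0]
11. q, w0   [->-rule on 9 (branches; this branch)]
12. ~(~q -> q), w1   [~[]-rule on 10: fresh world w1, w0Rw1]
13. ~q, w1   [~->-rule on 12]
14. ~(~p | s), w1   [~<>-rule on 3 via w0Rw1]
15. p, w1   [~|-rule on 14]
16. ~s, w1   [~|-rule on 14]
17. ~q -> q, w1   [[]-rule on 4 via w0Rw1]
18. ~[](~q -> q), w1   [~<>-rule on 5 via w0Rw1]
19. q, w1   [->-rule on 17 (branches; this branch)]
Accessibility: w0Rw0, w0Rw1, w1Rw1
Branch closes: q and ~q both at w1.
Every branch of the negation's tableau closes; the branch above is one of them.

Valid in T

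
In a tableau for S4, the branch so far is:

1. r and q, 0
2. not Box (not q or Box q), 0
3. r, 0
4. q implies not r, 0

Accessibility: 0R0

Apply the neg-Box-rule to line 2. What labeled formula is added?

a fresh world 1 with 0R1, and not (not q or Box q) at 1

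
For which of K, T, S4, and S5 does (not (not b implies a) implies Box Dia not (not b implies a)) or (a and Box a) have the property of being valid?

S5

S5-tableau for the negation not ((not (not b implies a) implies Box Dia not (not b implies a)) or (a and Box a)):
1. not ((not (not b implies a) implies Box Dia not (not b implies a)) or (a and Box a)), u
2. not (not (not b implies a) implies Box Dia not (not b implies a)), u
3. not (a and Box a), u
4. not (not b implies a), u
5. not Box Dia not (not b implies a), u
6. not b, u
7. not a, u
8. not Box a, u
9. not Dia not (not b implies a), v
10. not b implies a, u
11. not b implies a, v
12. a, u
Accessibility: uRu, uRv, vRu, vRv
Branch closes: a and not a both at u.
Every branch closes (one shown): valid in S5.
S4-tableau for the negation not ((not (not b implies a) implies Box Dia not (not b implies a)) or (a and Box a)):
1. not ((not (not b implies a) implies Box Dia not (not b implies a)) or (a and Box a)), u
2. not (not (not b implies a) implies Box Dia not (not b implies a)), u
3. not (a and Box a), u
4. not (not b implies a), u
5. not Box Dia not (not b implies a), u
6. not b, u
7. not a, u
8. not Box a, u
9. not Dia not (not b implies a), v
10. not b implies a, v
11. a, v
12. not a, w
Accessibility: uRu, uRv, uRw, vRv, wRw
Complete open branch: countermodel on an S4-frame, so not valid in S4, nor in K, T (the same frame is also a K-frame and a T-frame).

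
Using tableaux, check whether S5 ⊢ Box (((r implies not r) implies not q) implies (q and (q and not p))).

Not valid

Tableau for the negation not Box (((r implies not r) implies not q) implies (q and (q and not p))):
1. not Box (((r implies not r) implies not q) implies (q and (q and not p))), u
2. not (((r implies not r) implies not q) implies (q and (q and not p))), v   [neg-Box-rule on 1: fresh world v, uRv]
3. (r implies not r) implies not q, v   [neg-implies-rule on 2]
4. not (q and (q and not p)), v   [neg-implies-rule on 2]
5. not q, v   [implies-rule on 3 (branches; this branch)]
6. not (q and not p), v   [neg-and-rule on 4 (branches; this branch)]
7. p, v   [neg-and-rule on 6 (branches; this branch)]
Accessibility: uRu, uRv, vRu, vRv
The negation has an open branch (countermodel exists).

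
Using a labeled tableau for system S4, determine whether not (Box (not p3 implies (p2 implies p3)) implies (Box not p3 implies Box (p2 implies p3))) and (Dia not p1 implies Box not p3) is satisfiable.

Unsatisfiable (every branch closes)

1. not (Box (not p3 implies (p2 implies p3)) implies (Box not p3 implies Box (p2 implies p3))) and (Dia not p1 implies Box not p3), w0
2. not (Box (not p3 implies (p2 implies p3)) implies (Box not p3 implies Box (p2 implies p3))), w0
3. Dia not p1 implies Box not p3, w0
4. Box (not p3 implies (p2 implies p3)), w0
5. not (Box not p3 implies Box (p2 implies p3)), w0
6. Box not p3, w0
7. not Box (p2 implies p3), w0
8. not p3 implies (p2 implies p3), w0
9. not p3, w0
10. not Dia not p1, w0
11. p1, w0
12. p2 implies p3, w0
13. not p2, w0
14. not (p2 implies p3), w1
15. p2, w1
16. not p3, w1
17. not p3 implies (p2 implies p3), w1
18. p1, w1
19. p2 implies p3, w1
20. p3, w1
Accessibility: w0Rw0, w0Rw1, w1Rw1
Branch closes: p3 and not p3 both at w1.
Every branch closes; the branch above is one of them.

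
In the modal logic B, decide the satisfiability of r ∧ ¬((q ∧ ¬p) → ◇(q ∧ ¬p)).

1. r ∧ ¬((q ∧ ¬p) → ◇(q ∧ ¬p)), 0
2. r, 0   [∧-rule on 1]
3. ¬((q ∧ ¬p) → ◇(q ∧ ¬p)), 0   [∧-rule on 1]
4. q ∧ ¬p, 0   [¬→-rule on 3]
5. ¬◇(q ∧ ¬p), 0   [¬→-rule on 3]
6. q, 0   [∧-rule on 4]
7. ¬p, 0   [∧-rule on 4]
8. ¬(q ∧ ¬p), 0   [¬◇-rule on 5 via 0R0]
9. p, 0   [¬∧-rule on 8 (branches; this branch)]
Accessibility: 0R0
Branch closes: p and ¬p both at 0.
All branches of the tableau close; one closing branch shown above.

No, unsatisfiable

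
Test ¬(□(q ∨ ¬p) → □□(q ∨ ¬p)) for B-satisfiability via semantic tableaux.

Satisfiable (open branch found)

1. ¬(□(q ∨ ¬p) → □□(q ∨ ¬p)), w0
2. □(q ∨ ¬p), w0
3. ¬□□(q ∨ ¬p), w0
4. q ∨ ¬p, w0
5. ¬p, w0
6. ¬□(q ∨ ¬p), w1
7. q ∨ ¬p, w1
8. ¬p, w1
9. ¬(q ∨ ¬p), w2
10. ¬q, w2
11. p, w2
Accessibility: w0Rw0, w0Rw1, w1Rw0, w1Rw1, w1Rw2, w2Rw1, w2Rw2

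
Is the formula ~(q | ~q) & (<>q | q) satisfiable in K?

Unsatisfiable

1. ~(q | ~q) & (<>q | q), 0
2. ~(q | ~q), 0
3. <>q | q, 0
4. ~q, 0
5. q, 0
Branch closes: q and ~q both at 0.
All branches of the tableau close; one closing branch shown above.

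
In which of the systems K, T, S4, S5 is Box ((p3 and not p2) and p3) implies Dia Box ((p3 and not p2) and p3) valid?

T-tableau for the negation not (Box ((p3 and not p2) and p3) implies Dia Box ((p3 and not p2) and p3)):
1. not (Box ((p3 and not p2) and p3) implies Dia Box ((p3 and not p2) and p3)), u
2. Box ((p3 and not p2) and p3), u   [neg-implies-rule on 1]
3. not Dia Box ((p3 and not p2) and p3), u   [neg-implies-rule on 1]
4. (p3 and not p2) and p3, u   [Box-rule on 2 via uRu]
5. p3 and not p2, u   [and-rule on 4]
6. p3, u   [and-rule on 4]
7. not p2, u   [and-rule on 5]
8. not Box ((p3 and not p2) and p3), u   [neg-Dia-rule on 3 via uRu]
9. not ((p3 and not p2) and p3), v   [neg-Box-rule on 8: fresh world v, uRv]
10. (p3 and not p2) and p3, v   [Box-rule on 2 via uRv]
11. p3 and not p2, v   [and-rule on 10]
12. p3, v   [and-rule on 10]
13. not p2, v   [and-rule on 11]
14. not Box ((p3 and not p2) and p3), v   [neg-Dia-rule on 3 via uRv]
15. not (p3 and not p2), v   [neg-and-rule on 9 (branches; this branch)]
16. p2, v   [neg-and-rule on 15 (branches; this branch)]
Accessibility: uRu, uRv, vRv
Branch closes: p2 and not p2 both at v.
Every branch closes (one shown): valid in T, hence also in S4, S5 (every theorem of T is a theorem of S4 and S5).
K-tableau for the negation not (Box ((p3 and not p2) and p3) implies Dia Box ((p3 and not p2) and p3)):
1. not (Box ((p3 and not p2) and p3) implies Dia Box ((p3 and not p2) and p3)), u
2. Box ((p3 and not p2) and p3), u   [neg-implies-rule on 1]
3. not Dia Box ((p3 and not p2) and p3), u   [neg-implies-rule on 1]
Complete open branch: countermodel on a K-frame, so not valid in K.

T, S4, S5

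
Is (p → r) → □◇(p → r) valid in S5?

Yes, valid

Tableau for the negation ¬((p → r) → □◇(p → r)):
1. ¬((p → r) → □◇(p → r)), w0
2. p → r, w0
3. ¬□◇(p → r), w0
4. r, w0
5. ¬◇(p → r), w1
6. ¬(p → r), w0
7. p, w0
8. ¬r, w0
Accessibility: w0Rw0, w0Rw1, w1Rw0, w1Rw1
Branch closes: r and ¬r both at w0.
Every branch of the negation's tableau closes; the branch above is one of them.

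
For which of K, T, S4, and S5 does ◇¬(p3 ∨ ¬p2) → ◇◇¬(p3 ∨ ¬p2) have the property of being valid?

T-tableau for the negation ¬(◇¬(p3 ∨ ¬p2) → ◇◇¬(p3 ∨ ¬p2)):
1. ¬(◇¬(p3 ∨ ¬p2) → ◇◇¬(p3 ∨ ¬p2)), w0
2. ◇¬(p3 ∨ ¬p2), w0   [¬→-rule on 1]
3. ¬◇◇¬(p3 ∨ ¬p2), w0   [¬→-rule on 1]
4. ¬◇¬(p3 ∨ ¬p2), w0   [¬◇-rule on 3 via w0Rw0]
5. p3 ∨ ¬p2, w0   [¬◇-rule on 4 via w0Rw0]
6. ¬p2, w0   [∨-rule on 5 (branches; this branch)]
7. ¬(p3 ∨ ¬p2), w1   [◇-rule on 2: fresh world w1, w0Rw1]
8. ¬p3, w1   [¬∨-rule on 7]
9. p2, w1   [¬∨-rule on 7]
10. ¬◇¬(p3 ∨ ¬p2), w1   [¬◇-rule on 3 via w0Rw1]
11. p3 ∨ ¬p2, w1   [¬◇-rule on 4 via w0Rw1]
12. ¬p2, w1   [∨-rule on 11 (branches; this branch)]
Accessibility: w0Rw0, w0Rw1, w1Rw1
Branch closes: p2 and ¬p2 both at w1.
Every branch closes (one shown): valid in T, hence also in S4, S5 (every theorem of T is a theorem of S4 and S5).
K-tableau for the negation ¬(◇¬(p3 ∨ ¬p2) → ◇◇¬(p3 ∨ ¬p2)):
1. ¬(◇¬(p3 ∨ ¬p2) → ◇◇¬(p3 ∨ ¬p2)), w0
2. ◇¬(p3 ∨ ¬p2), w0   [¬→-rule on 1]
3. ¬◇◇¬(p3 ∨ ¬p2), w0   [¬→-rule on 1]
4. ¬(p3 ∨ ¬p2), w1   [◇-rule on 2: fresh world w1, w0Rw1]
5. ¬p3, w1   [¬∨-rule on 4]
6. p2, w1   [¬∨-rule on 4]
7. ¬◇¬(p3 ∨ ¬p2), w1   [¬◇-rule on 3 via w0Rw1]
Accessibility: w0Rw1
Complete open branch: countermodel on a K-frame, so not valid in K.

T, S4, S5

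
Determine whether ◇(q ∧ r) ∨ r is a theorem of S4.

Invalid (countermodel exists)

Tableau for the negation ¬(◇(q ∧ r) ∨ r):
1. ¬(◇(q ∧ r) ∨ r), 0
2. ¬◇(q ∧ r), 0   [¬∨-rule on 1]
3. ¬r, 0   [¬∨-rule on 1]
4. ¬(q ∧ r), 0   [¬◇-rule on 2 via 0R0]
Accessibility: 0R0
The negation has an open branch (countermodel exists).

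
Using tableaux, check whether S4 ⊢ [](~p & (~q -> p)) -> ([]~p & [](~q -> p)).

Tableau for the negation ~([](~p & (~q -> p)) -> ([]~p & [](~q -> p))):
1. ~([](~p & (~q -> p)) -> ([]~p & [](~q -> p))), 0
2. [](~p & (~q -> p)), 0
3. ~([]~p & [](~q -> p)), 0
4. ~p & (~q -> p), 0
5. ~p, 0
6. ~q -> p, 0
7. ~[](~q -> p), 0
8. q, 0
9. ~(~q -> p), 1
10. ~q, 1
11. ~p, 1
12. ~p & (~q -> p), 1
13. ~q -> p, 1
14. p, 1
Accessibility: 0R0, 0R1, 1R1
Branch closes: p and ~p both at 1.
Every branch of the negation's tableau closes; the branch above is one of them.

Valid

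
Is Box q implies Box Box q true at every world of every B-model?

Invalid (countermodel exists)

Tableau for the negation not (Box q implies Box Box q):
1. not (Box q implies Box Box q), 0
2. Box q, 0
3. not Box Box q, 0
4. q, 0
5. not Box q, 1
6. q, 1
7. not q, 2
Accessibility: 0R0, 0R1, 1R0, 1R1, 1R2, 2R1, 2R2
The negation has an open branch (countermodel exists).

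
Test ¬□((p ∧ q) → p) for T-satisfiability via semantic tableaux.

Unsatisfiable

1. ¬□((p ∧ q) → p), 0
2. ¬((p ∧ q) → p), 1
3. p ∧ q, 1
4. ¬p, 1
5. p, 1
6. q, 1
Accessibility: 0R0, 0R1, 1R1
Branch closes: p and ¬p both at 1.
(One branch shown.) All branches close.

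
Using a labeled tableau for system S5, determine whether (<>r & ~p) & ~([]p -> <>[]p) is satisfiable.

1. (<>r & ~p) & ~([]p -> <>[]p), u
2. <>r & ~p, u
3. ~([]p -> <>[]p), u
4. <>r, u
5. ~p, u
6. []p, u
7. ~<>[]p, u
8. p, u
Accessibility: uRu
Branch closes: p and ~p both at u.
Every branch closes; the branch above is one of them.

Unsatisfiable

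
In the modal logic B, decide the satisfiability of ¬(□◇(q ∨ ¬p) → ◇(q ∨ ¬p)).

1. ¬(□◇(q ∨ ¬p) → ◇(q ∨ ¬p)), u
2. □◇(q ∨ ¬p), u   [¬→-rule on 1]
3. ¬◇(q ∨ ¬p), u   [¬→-rule on 1]
4. ◇(q ∨ ¬p), u   [□-rule on 2 via uRu]
5. ¬(q ∨ ¬p), u   [¬◇-rule on 3 via uRu]
6. ¬q, u   [¬∨-rule on 5]
7. p, u   [¬∨-rule on 5]
8. q ∨ ¬p, v   [◇-rule on 4: fresh world v, uRv]
9. ◇(q ∨ ¬p), v   [□-rule on 2 via uRv]
10. ¬(q ∨ ¬p), v   [¬◇-rule on 3 via uRv]
11. ¬q, v   [¬∨-rule on 10]
12. p, v   [¬∨-rule on 10]
13. ¬p, v   [∨-rule on 8 (branches; this branch)]
Accessibility: uRu, uRv, vRu, vRv
Branch closes: p and ¬p both at v.
(One branch shown.) All branches close.

Unsatisfiable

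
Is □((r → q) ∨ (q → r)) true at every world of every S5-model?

Tableau for the negation ¬□((r → q) ∨ (q → r)):
1. ¬□((r → q) ∨ (q → r)), w0
2. ¬((r → q) ∨ (q → r)), w1
3. ¬(r → q), w1
4. ¬(q → r), w1
5. r, w1
6. ¬q, w1
7. q, w1
8. ¬r, w1
Accessibility: w0Rw0, w0Rw1, w1Rw0, w1Rw1
Branch closes: q and ¬q both at w1.
All branches of the negation close; one closing branch shown above.

Valid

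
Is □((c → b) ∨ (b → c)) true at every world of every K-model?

Tableau for the negation ¬□((c → b) ∨ (b → c)):
1. ¬□((c → b) ∨ (b → c)), w0
2. ¬((c → b) ∨ (b → c)), w1
3. ¬(c → b), w1
4. ¬(b → c), w1
5. c, w1
6. ¬b, w1
7. b, w1
8. ¬c, w1
Accessibility: w0Rw1
Branch closes: b and ¬b both at w1.
Every branch of the negation's tableau closes; the branch above is one of them.

Valid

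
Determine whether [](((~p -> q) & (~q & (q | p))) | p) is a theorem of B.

Not valid

Tableau for the negation ~[](((~p -> q) & (~q & (q | p))) | p):
1. ~[](((~p -> q) & (~q & (q | p))) | p), 0
2. ~(((~p -> q) & (~q & (q | p))) | p), 1
3. ~((~p -> q) & (~q & (q | p))), 1
4. ~p, 1
5. ~(~q & (q | p)), 1
6. ~(q | p), 1
7. ~q, 1
Accessibility: 0R0, 0R1, 1R0, 1R1
The negation has an open branch (countermodel exists).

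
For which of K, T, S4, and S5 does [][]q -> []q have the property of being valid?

K-tableau for the negation ~([][]q -> []q):
1. ~([][]q -> []q), 0
2. [][]q, 0   [~->-rule on 1]
3. ~[]q, 0   [~->-rule on 1]
4. ~q, 1   [~[]-rule on 3: fresh world 1, 0R1]
5. []q, 1   [[]-rule on 2 via 0R1]
Accessibility: 0R1
Complete open branch: countermodel on a K-frame, so not valid in K.
T-tableau for the negation ~([][]q -> []q):
1. ~([][]q -> []q), 0
2. [][]q, 0   [~->-rule on 1]
3. ~[]q, 0   [~->-rule on 1]
4. []q, 0   [[]-rule on 2 via 0R0]
5. q, 0   [[]-rule on 4 via 0R0]
6. ~q, 1   [~[]-rule on 3: fresh world 1, 0R1]
7. []q, 1   [[]-rule on 2 via 0R1]
8. q, 1   [[]-rule on 4 via 0R1]
Accessibility: 0R0, 0R1, 1R1
Branch closes: q and ~q both at 1.
Every branch closes (one shown): valid in T, hence also in S4, S5 (every theorem of T is a theorem of S4 and S5).

T, S4, S5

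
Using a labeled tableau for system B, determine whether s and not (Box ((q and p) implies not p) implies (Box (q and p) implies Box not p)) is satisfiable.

1. s and not (Box ((q and p) implies not p) implies (Box (q and p) implies Box not p)), 0
2. s, 0   [and-rule on 1]
3. not (Box ((q and p) implies not p) implies (Box (q and p) implies Box not p)), 0   [and-rule on 1]
4. Box ((q and p) implies not p), 0   [neg-implies-rule on 3]
5. not (Box (q and p) implies Box not p), 0   [neg-implies-rule on 3]
6. Box (q and p), 0   [neg-implies-rule on 5]
7. not Box not p, 0   [neg-implies-rule on 5]
8. (q and p) implies not p, 0   [Box-rule on 4 via 0R0]
9. q and p, 0   [Box-rule on 6 via 0R0]
10. q, 0   [and-rule on 9]
11. p, 0   [and-rule on 9]
12. not (q and p), 0   [implies-rule on 8 (branches; this branch)]
13. not p, 0   [neg-and-rule on 12 (branches; this branch)]
Accessibility: 0R0
Branch closes: p and not p both at 0.
All branches of the tableau close; one closing branch shown above.

Unsatisfiable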